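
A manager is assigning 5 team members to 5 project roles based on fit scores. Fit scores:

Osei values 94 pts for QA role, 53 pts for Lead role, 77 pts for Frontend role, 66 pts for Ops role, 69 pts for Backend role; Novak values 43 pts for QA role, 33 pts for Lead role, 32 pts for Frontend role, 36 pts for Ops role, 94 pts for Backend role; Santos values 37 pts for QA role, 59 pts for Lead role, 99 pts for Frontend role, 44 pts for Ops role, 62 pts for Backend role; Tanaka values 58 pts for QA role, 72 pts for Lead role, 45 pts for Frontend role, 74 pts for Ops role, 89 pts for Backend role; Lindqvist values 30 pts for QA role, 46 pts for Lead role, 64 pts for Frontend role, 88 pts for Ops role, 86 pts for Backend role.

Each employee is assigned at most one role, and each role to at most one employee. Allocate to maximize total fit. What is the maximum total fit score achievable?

This is the linear assignment problem.
Optimal: Osei→QA role (94 pts), Novak→Backend role (94 pts), Santos→Frontend role (99 pts), Tanaka→Lead role (72 pts), Lindqvist→Ops role (88 pts) — total 94+94+99+72+88 = 447 pts.
Row-greedy (each employee in turn takes its best remaining role) gives 407 pts, worse by 40.

Max total: 447 pts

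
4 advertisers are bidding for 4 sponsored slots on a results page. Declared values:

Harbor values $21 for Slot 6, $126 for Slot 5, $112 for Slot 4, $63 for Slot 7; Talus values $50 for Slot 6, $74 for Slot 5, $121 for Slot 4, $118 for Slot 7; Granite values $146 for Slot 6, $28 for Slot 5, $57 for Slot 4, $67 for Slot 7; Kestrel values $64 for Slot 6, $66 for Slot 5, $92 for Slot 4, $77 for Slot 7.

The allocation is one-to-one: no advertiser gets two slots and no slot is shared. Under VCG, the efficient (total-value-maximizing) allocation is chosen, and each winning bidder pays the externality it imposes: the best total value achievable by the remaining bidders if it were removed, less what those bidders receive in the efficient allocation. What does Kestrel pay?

Efficient allocation: Harbor→Slot 5 ($126), Talus→Slot 7 ($118), Granite→Slot 6 ($146), Kestrel→Slot 4 ($92); total welfare W = $482.
Kestrel receives Slot 4 at value $92, so the others get W − 92 = $390.
Without Kestrel: best allocation of the remaining 3 bidders over all 4 slots is Harbor→Slot 5 ($126), Talus→Slot 4 ($121), Granite→Slot 6 ($146), total $393.
VCG payment = (others' best without Kestrel) − (others' welfare with Kestrel) = 393 − 390 = $3.

Kestrel pays $3.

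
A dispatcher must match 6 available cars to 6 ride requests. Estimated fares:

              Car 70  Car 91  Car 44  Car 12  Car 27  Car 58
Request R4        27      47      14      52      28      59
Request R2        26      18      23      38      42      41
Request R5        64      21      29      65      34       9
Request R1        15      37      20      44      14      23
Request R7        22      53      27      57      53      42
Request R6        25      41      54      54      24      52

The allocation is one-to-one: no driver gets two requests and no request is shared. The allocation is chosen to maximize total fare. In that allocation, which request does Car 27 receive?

Car 27 receives Request R2.

Optimal: Car 70→Request R5 ($64), Car 91→Request R7 ($53), Car 44→Request R6 ($54), Car 12→Request R1 ($44), Car 27→Request R2 ($42), Car 58→Request R4 ($59) — total 64+53+54+44+42+59 = $316.
Max-entry greedy (repeatedly take the single best remaining cell) gives $288, worse by 28.
Next-best assignment: Car 70→Request R5, Car 91→Request R1, Car 44→Request R6, Car 12→Request R7, Car 27→Request R2, Car 58→Request R4 = $313.
Swapping Car 58↔Car 70 (Car 58→Request R5 $9, Car 70→Request R4 $27) loses 87.
Car 27's own top request is Request R7 ($53), but forcing Car 27→Request R7 and reassigning the rest optimally gives only $305 — worse by 11.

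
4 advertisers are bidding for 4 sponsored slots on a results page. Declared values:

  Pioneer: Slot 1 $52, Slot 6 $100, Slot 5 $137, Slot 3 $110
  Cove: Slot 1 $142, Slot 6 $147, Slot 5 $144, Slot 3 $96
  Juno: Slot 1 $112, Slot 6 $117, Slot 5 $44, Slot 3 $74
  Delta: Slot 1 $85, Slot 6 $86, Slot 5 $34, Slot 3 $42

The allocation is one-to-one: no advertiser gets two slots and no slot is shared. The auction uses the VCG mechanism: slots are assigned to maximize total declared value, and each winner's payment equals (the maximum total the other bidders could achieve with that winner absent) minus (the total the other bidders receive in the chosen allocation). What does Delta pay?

Delta pays $25.

Efficient allocation: Pioneer→Slot 3 ($110), Cove→Slot 5 ($144), Juno→Slot 6 ($117), Delta→Slot 1 ($85); total welfare W = $456.
Delta receives Slot 1 at value $85, so the others get W − 85 = $371.
Without Delta: best allocation of the remaining 3 bidders over all 4 slots is Pioneer→Slot 5 ($137), Cove→Slot 1 ($142), Juno→Slot 6 ($117), total $396.
VCG payment = (others' best without Delta) − (others' welfare with Delta) = 396 − 371 = $25.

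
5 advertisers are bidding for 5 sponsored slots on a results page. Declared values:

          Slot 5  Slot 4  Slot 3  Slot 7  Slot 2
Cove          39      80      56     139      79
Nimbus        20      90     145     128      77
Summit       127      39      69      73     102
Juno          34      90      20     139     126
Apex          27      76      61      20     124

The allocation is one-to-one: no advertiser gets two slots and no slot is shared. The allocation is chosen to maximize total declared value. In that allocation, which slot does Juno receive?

Treat this as an assignment problem: match each advertiser to one slot.
Optimal: Cove→Slot 7 ($139), Nimbus→Slot 3 ($145), Summit→Slot 5 ($127), Juno→Slot 4 ($90), Apex→Slot 2 ($124) — total 139+145+127+90+124 = $625.
Max-entry greedy (repeatedly take the single best remaining cell) gives $613, worse by 12.
Swapping Summit↔Nimbus (Summit→Slot 3 $69, Nimbus→Slot 5 $20) loses 183.
Juno's own top slot is Slot 7 ($139), but forcing Juno→Slot 7 and reassigning the rest optimally gives only $615 — worse by 10.

Juno receives Slot 4.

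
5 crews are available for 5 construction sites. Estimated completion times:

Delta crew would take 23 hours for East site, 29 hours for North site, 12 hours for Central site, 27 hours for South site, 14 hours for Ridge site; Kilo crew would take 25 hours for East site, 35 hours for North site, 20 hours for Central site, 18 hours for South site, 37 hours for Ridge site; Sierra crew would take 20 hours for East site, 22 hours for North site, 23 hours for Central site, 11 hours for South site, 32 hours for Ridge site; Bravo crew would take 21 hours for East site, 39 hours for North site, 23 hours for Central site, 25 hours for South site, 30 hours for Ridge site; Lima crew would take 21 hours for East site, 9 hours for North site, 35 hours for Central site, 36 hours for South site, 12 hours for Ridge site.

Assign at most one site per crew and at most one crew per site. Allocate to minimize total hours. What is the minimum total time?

Min total: 75 hours

This is the linear assignment problem.
Optimal: Delta crew→Ridge site (14 hours), Kilo crew→Central site (20 hours), Sierra crew→South site (11 hours), Bravo crew→East site (21 hours), Lima crew→North site (9 hours) — total 14+20+11+21+9 = 75 hours.
Column-greedy (each site in turn goes to its cheapest remaining crew) gives 89 hours, worse by 14.
Next-best assignment: Delta crew→Ridge site, Kilo crew→East site, Sierra crew→South site, Bravo crew→Central site, Lima crew→North site = 82 hours.
Swapping Lima crew↔Sierra crew (Lima crew→South site 36 hours, Sierra crew→North site 22 hours) adds 38.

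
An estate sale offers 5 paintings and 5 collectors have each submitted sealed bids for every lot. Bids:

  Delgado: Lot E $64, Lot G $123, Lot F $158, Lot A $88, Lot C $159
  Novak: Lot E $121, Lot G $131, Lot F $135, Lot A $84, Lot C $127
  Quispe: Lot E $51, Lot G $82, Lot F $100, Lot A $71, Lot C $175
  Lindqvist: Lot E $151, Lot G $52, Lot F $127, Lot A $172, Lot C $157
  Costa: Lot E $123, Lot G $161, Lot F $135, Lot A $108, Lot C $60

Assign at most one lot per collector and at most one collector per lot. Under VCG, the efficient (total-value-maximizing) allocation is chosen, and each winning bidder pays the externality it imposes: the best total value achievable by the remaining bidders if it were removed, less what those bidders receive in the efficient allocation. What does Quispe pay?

Efficient allocation: Delgado→Lot F ($158), Novak→Lot E ($121), Quispe→Lot C ($175), Lindqvist→Lot A ($172), Costa→Lot G ($161); total welfare W = $787.
Quispe receives Lot C at value $175, so the others get W − 175 = $612.
Without Quispe: best allocation of the remaining 4 bidders over all 5 lots is Delgado→Lot C ($159), Novak→Lot F ($135), Lindqvist→Lot A ($172), Costa→Lot G ($161), total $627.
VCG payment = (others' best without Quispe) − (others' welfare with Quispe) = 627 − 612 = $15.

Quispe pays $15.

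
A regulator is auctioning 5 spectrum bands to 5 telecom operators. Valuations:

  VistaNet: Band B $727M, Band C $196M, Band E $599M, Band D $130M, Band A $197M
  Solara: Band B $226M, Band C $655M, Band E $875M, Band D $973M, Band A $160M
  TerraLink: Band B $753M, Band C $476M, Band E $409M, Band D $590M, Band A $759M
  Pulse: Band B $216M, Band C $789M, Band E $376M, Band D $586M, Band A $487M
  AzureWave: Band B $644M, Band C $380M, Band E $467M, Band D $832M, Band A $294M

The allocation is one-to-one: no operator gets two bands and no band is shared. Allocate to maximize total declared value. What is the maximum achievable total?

This is the linear assignment problem.
Optimal: VistaNet→Band B ($727M), Solara→Band E ($875M), TerraLink→Band A ($759M), Pulse→Band C ($789M), AzureWave→Band D ($832M) — total 727+875+759+789+832 = $3982M.
Max-entry greedy (repeatedly take the single best remaining cell) gives $3715M, worse by 267.
Next-best assignment: VistaNet→Band E, Solara→Band D, TerraLink→Band A, Pulse→Band C, AzureWave→Band B = $3764M.
Swapping TerraLink↔Solara (TerraLink→Band E $409M, Solara→Band A $160M) loses 1065.
Checked against all permutations: $3982M is optimal.

Maximum total: $3982M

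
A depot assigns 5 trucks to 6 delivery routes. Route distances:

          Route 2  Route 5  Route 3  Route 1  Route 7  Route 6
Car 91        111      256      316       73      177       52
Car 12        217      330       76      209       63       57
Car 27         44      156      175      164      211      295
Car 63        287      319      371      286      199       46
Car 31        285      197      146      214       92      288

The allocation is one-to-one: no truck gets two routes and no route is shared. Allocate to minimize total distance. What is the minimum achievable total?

Optimal: Car 91→Route 1 (73 km), Car 12→Route 3 (76 km), Car 27→Route 2 (44 km), Car 63→Route 6 (46 km), Car 31→Route 7 (92 km) — total 73+76+44+46+92 = 331 km.
Column-greedy (each route in turn goes to its cheapest remaining truck) gives 589 km, worse by 258.
Next-best assignment: Car 91→Route 1, Car 12→Route 7, Car 27→Route 2, Car 63→Route 6, Car 31→Route 3 = 372 km.
Every other assignment is strictly worse.

Minimum total: 331 km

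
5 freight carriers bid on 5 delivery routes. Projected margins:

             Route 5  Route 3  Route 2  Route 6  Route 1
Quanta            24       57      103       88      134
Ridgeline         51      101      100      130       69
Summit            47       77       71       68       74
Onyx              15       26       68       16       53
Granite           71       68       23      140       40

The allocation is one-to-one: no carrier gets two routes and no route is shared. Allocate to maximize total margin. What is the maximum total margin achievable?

Max total: $490k

Optimal: Quanta→Route 1 ($134k), Ridgeline→Route 3 ($101k), Summit→Route 5 ($47k), Onyx→Route 2 ($68k), Granite→Route 6 ($140k) — total 134+101+47+68+140 = $490k.
Max-entry greedy (repeatedly take the single best remaining cell) gives $461k, worse by 29.
Swapping Ridgeline↔Onyx (Ridgeline→Route 2 $100k, Onyx→Route 3 $26k) loses 43.
Checked against all permutations: $490k is optimal.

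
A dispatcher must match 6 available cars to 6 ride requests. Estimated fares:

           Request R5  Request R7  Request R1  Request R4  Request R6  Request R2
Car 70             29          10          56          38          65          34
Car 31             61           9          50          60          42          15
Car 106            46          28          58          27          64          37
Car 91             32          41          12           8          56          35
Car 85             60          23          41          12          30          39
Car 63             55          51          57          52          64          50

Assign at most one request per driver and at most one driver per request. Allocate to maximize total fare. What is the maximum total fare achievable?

Maximum total: $334

Optimal: Car 70→Request R6 ($65), Car 31→Request R4 ($60), Car 106→Request R1 ($58), Car 91→Request R7 ($41), Car 85→Request R5 ($60), Car 63→Request R2 ($50) — total 65+60+58+41+60+50 = $334.
Row-greedy (each driver in turn takes its best remaining request) gives $316, worse by 18.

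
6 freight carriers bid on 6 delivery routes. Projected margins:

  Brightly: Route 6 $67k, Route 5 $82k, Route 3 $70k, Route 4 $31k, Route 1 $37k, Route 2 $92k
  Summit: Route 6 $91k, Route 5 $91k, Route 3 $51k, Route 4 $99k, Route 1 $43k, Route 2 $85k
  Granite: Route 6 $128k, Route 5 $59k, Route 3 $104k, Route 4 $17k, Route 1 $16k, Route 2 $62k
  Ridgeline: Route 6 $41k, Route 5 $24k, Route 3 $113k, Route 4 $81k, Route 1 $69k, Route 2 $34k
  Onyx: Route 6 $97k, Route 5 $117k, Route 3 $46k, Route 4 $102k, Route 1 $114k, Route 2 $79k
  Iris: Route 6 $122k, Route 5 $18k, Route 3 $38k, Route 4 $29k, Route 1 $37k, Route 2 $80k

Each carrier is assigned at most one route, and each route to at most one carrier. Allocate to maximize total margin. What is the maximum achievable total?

Optimal: Brightly→Route 5 ($82k), Summit→Route 4 ($99k), Granite→Route 6 ($128k), Ridgeline→Route 3 ($113k), Onyx→Route 1 ($114k), Iris→Route 2 ($80k) — total 82+99+128+113+114+80 = $616k.
Row-greedy (each carrier in turn takes its best remaining route) gives $586k, worse by 30.
No other one-to-one assignment exceeds $616k.

Maximum total: $616k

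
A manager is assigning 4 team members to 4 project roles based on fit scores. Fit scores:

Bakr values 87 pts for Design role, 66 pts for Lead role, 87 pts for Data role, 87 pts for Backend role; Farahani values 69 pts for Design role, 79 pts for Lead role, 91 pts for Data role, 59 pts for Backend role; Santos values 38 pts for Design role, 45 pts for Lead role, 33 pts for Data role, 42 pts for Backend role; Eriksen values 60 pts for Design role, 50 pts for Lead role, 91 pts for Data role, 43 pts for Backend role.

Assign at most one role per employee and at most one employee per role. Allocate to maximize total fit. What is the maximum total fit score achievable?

This is a one-to-one assignment (maximum-weight bipartite matching).
Optimal: Bakr→Design role (87 pts), Farahani→Lead role (79 pts), Santos→Backend role (42 pts), Eriksen→Data role (91 pts) — total 87+79+42+91 = 299 pts.
Max-entry greedy (repeatedly take the single best remaining cell) gives 270 pts, worse by 29.
Swapping Eriksen↔Farahani (Eriksen→Lead role 50 pts, Farahani→Data role 91 pts) loses 29.

Maximum total: 299 pts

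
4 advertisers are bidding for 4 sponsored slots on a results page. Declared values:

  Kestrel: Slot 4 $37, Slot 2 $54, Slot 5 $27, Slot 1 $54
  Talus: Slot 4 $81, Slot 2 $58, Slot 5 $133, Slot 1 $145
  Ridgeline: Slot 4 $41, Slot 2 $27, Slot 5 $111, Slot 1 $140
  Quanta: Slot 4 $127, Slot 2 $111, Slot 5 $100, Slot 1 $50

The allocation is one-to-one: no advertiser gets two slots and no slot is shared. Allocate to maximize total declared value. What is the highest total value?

Optimal: Kestrel→Slot 2 ($54), Talus→Slot 5 ($133), Ridgeline→Slot 1 ($140), Quanta→Slot 4 ($127) — total 54+133+140+127 = $454.
Next-best assignment: Kestrel→Slot 2, Talus→Slot 1, Ridgeline→Slot 5, Quanta→Slot 4 = $437.
Swapping Kestrel↔Talus (Kestrel→Slot 5 $27, Talus→Slot 2 $58) loses 102.
No other one-to-one assignment exceeds $454.

Maximum total: $454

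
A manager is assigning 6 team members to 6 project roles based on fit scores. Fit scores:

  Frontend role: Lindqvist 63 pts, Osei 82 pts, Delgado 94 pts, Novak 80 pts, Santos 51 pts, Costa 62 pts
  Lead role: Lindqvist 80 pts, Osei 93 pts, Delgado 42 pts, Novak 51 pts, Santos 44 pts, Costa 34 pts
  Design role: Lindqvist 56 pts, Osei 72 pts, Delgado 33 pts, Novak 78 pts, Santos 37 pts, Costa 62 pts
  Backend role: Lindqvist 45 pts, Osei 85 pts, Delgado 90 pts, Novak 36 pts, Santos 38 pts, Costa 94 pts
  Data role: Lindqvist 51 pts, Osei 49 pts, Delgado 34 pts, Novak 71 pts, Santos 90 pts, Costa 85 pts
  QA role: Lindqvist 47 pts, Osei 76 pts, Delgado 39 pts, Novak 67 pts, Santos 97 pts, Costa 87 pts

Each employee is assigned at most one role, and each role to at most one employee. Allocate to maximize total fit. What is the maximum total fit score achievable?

Treat this as an assignment problem: match each employee to one role.
Optimal: Lindqvist→Lead role (80 pts), Osei→Backend role (85 pts), Delgado→Frontend role (94 pts), Novak→Design role (78 pts), Santos→QA role (97 pts), Costa→Data role (85 pts) — total 80+85+94+78+97+85 = 519 pts.
Column-greedy (each role in turn goes to its best remaining employee) gives 496 pts, worse by 23.
Next-best assignment: Lindqvist→Lead role, Osei→Backend role, Delgado→Frontend role, Novak→Design role, Santos→Data role, Costa→QA role = 514 pts.
Swapping Osei↔Costa (Osei→Data role 49 pts, Costa→Backend role 94 pts) loses 27.

Max total: 519 pts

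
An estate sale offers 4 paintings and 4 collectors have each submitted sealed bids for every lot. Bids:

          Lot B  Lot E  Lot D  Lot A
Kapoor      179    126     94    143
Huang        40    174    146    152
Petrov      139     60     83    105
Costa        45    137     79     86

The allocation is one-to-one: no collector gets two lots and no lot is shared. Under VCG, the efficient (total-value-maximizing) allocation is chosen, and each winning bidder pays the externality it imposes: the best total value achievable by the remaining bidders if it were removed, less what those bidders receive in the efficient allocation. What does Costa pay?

Costa pays $28.

Efficient allocation: Kapoor→Lot B ($179), Huang→Lot D ($146), Petrov→Lot A ($105), Costa→Lot E ($137); total welfare W = $567.
Costa receives Lot E at value $137, so the others get W − 137 = $430.
Without Costa: best allocation of the remaining 3 bidders over all 4 lots is Kapoor→Lot B ($179), Huang→Lot E ($174), Petrov→Lot A ($105), total $458.
VCG payment = (others' best without Costa) − (others' welfare with Costa) = 458 − 430 = $28.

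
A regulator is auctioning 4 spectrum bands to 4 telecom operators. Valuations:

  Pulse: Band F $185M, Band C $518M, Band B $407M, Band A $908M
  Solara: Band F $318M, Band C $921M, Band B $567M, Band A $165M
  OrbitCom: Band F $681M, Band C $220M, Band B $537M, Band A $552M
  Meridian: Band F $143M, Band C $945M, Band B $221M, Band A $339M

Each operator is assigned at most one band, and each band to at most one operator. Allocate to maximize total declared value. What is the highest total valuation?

Maximum total: $3101M

Optimal: Pulse→Band A ($908M), Solara→Band B ($567M), OrbitCom→Band F ($681M), Meridian→Band C ($945M) — total 908+567+681+945 = $3101M.
Row-greedy (each operator in turn takes its best remaining band) gives $2731M, worse by 370.
Every other assignment is strictly worse.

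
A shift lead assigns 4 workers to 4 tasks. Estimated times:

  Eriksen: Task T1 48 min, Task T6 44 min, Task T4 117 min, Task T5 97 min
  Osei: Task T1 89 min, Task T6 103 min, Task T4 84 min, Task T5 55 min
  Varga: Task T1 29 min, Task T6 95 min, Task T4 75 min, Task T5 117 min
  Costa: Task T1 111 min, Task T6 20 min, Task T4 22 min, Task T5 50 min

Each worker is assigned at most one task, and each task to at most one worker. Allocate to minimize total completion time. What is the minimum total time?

Min total: 150 min

Optimal: Eriksen→Task T6 (44 min), Osei→Task T5 (55 min), Varga→Task T1 (29 min), Costa→Task T4 (22 min) — total 44+55+29+22 = 150 min.
Column-greedy (each task in turn goes to its cheapest remaining worker) gives 230 min, worse by 80.
Checked against all permutations: 150 min is optimal.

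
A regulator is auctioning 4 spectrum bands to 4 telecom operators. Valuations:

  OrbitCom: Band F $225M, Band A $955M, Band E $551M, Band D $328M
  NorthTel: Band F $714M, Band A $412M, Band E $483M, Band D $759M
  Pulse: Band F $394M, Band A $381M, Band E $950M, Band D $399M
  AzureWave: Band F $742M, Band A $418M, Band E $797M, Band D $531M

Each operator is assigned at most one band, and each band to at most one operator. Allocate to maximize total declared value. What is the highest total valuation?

Optimal: OrbitCom→Band A ($955M), NorthTel→Band D ($759M), Pulse→Band E ($950M), AzureWave→Band F ($742M) — total 955+759+950+742 = $3406M.
Swapping OrbitCom↔NorthTel (OrbitCom→Band D $328M, NorthTel→Band A $412M) loses 974.
Every other assignment is strictly worse.

Maximum total: $3406M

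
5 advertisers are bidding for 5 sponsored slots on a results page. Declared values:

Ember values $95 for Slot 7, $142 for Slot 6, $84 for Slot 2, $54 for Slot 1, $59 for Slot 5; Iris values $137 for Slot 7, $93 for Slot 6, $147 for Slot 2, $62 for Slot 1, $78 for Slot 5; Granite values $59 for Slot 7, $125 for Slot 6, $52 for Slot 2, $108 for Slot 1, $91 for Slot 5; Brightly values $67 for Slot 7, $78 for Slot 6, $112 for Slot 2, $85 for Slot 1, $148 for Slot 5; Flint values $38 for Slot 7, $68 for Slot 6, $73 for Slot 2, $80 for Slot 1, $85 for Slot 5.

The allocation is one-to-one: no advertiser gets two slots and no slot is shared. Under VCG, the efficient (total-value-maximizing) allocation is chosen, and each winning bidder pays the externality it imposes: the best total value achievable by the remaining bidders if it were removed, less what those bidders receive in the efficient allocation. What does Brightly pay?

Efficient allocation: Ember→Slot 6 ($142), Iris→Slot 7 ($137), Granite→Slot 1 ($108), Brightly→Slot 5 ($148), Flint→Slot 2 ($73); total welfare W = $608.
Brightly receives Slot 5 at value $148, so the others get W − 148 = $460.
Without Brightly: best allocation of the remaining 4 bidders over all 5 slots is Ember→Slot 6 ($142), Iris→Slot 2 ($147), Granite→Slot 1 ($108), Flint→Slot 5 ($85), total $482.
VCG payment = (others' best without Brightly) − (others' welfare with Brightly) = 482 − 460 = $22.

Brightly pays $22.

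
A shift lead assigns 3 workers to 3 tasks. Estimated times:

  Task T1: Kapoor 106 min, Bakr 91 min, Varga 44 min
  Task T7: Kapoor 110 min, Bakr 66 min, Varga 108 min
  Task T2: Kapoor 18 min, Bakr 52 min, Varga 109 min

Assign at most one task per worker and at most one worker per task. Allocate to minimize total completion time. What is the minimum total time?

Optimal: Kapoor→Task T2 (18 min), Bakr→Task T7 (66 min), Varga→Task T1 (44 min) — total 18+66+44 = 128 min.
Next-best assignment: Kapoor→Task T7, Bakr→Task T2, Varga→Task T1 = 206 min.

Minimum total: 128 min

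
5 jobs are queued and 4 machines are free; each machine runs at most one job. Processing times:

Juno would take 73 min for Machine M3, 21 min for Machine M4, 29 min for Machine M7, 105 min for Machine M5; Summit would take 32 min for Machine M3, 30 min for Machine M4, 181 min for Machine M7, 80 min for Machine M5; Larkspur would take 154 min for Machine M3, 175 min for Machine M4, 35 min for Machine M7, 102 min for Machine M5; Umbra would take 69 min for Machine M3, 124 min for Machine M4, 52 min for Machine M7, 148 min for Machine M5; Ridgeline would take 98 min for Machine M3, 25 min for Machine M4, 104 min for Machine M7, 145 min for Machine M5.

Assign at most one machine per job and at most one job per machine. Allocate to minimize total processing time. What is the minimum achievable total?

Min total: 188 min

Treat this as an assignment problem: match each job to one machine.
Optimal: Summit→Machine M3 (32 min), Ridgeline→Machine M4 (25 min), Juno→Machine M7 (29 min), Larkspur→Machine M5 (102 min) — total 32+25+29+102 = 188 min.
Column-greedy (each machine in turn goes to its cheapest remaining job) gives 233 min, worse by 45.
Next-best assignment: Summit→Machine M3, Ridgeline→Machine M4, Larkspur→Machine M7, Juno→Machine M5 = 197 min.
Swapping Juno↔Ridgeline (Juno→Machine M4 21 min, Ridgeline→Machine M7 104 min) adds 71.
No other one-to-one assignment undercuts 188 min.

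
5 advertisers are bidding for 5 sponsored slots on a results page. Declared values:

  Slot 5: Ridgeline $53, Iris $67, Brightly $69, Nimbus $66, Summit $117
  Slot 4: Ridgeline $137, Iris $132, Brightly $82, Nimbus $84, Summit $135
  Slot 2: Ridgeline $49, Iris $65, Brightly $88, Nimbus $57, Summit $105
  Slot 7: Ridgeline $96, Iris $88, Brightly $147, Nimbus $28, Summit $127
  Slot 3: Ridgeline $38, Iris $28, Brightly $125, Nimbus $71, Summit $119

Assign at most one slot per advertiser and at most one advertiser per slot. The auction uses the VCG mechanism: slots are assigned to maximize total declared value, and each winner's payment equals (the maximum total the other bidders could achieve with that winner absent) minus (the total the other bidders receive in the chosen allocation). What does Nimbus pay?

Efficient allocation: Ridgeline→Slot 4 ($137), Iris→Slot 2 ($65), Brightly→Slot 7 ($147), Nimbus→Slot 3 ($71), Summit→Slot 5 ($117); total welfare W = $537.
Nimbus receives Slot 3 at value $71, so the others get W − 71 = $466.
Without Nimbus: best allocation of the remaining 4 bidders over all 5 slots is Ridgeline→Slot 4 ($137), Iris→Slot 5 ($67), Brightly→Slot 7 ($147), Summit→Slot 3 ($119), total $470.
VCG payment = (others' best without Nimbus) − (others' welfare with Nimbus) = 470 − 466 = $4.

Nimbus pays $4.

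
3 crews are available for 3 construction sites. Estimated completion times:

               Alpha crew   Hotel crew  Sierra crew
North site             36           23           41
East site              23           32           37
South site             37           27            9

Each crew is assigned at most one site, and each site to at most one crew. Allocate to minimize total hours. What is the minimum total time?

This is a one-to-one assignment (minimum-cost bipartite matching).
Optimal: Alpha crew→East site (23 hours), Hotel crew→North site (23 hours), Sierra crew→South site (9 hours) — total 23+23+9 = 55 hours.

Minimum total: 55 hours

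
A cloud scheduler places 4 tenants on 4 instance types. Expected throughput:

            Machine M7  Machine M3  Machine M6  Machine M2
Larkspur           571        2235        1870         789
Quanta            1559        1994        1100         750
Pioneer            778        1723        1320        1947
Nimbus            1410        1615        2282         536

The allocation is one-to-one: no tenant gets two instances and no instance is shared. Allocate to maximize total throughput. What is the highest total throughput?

Maximum total: 8023 ops/s

Optimal: Larkspur→Machine M3 (2235 ops/s), Quanta→Machine M7 (1559 ops/s), Pioneer→Machine M2 (1947 ops/s), Nimbus→Machine M6 (2282 ops/s) — total 2235+1559+1947+2282 = 8023 ops/s.
Every other assignment is strictly worse.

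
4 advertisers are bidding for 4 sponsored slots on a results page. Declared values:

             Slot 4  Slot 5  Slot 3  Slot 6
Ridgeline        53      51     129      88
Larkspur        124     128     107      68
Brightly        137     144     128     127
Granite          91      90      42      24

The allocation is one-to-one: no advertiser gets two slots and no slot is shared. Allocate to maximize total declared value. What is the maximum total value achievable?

This is the linear assignment problem.
Optimal: Ridgeline→Slot 3 ($129), Larkspur→Slot 5 ($128), Brightly→Slot 6 ($127), Granite→Slot 4 ($91) — total 129+128+127+91 = $475.
Max-entry greedy (repeatedly take the single best remaining cell) gives $421, worse by 54.
Swapping Brightly↔Ridgeline (Brightly→Slot 3 $128, Ridgeline→Slot 6 $88) loses 40.

Max total: $475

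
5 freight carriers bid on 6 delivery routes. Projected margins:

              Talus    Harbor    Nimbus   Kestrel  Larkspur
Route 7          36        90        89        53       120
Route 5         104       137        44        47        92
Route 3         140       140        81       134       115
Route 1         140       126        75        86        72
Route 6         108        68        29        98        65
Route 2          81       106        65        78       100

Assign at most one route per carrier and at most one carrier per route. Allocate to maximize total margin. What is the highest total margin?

Treat this as an assignment problem: match each carrier to one route.
Optimal: Talus→Route 1 ($140k), Harbor→Route 5 ($137k), Nimbus→Route 7 ($89k), Kestrel→Route 3 ($134k), Larkspur→Route 2 ($100k) — total 140+137+89+134+100 = $600k.
Column-greedy (each route in turn goes to its best remaining carrier) gives $512k, worse by 88.
No other one-to-one assignment exceeds $600k.

Maximum total: $600k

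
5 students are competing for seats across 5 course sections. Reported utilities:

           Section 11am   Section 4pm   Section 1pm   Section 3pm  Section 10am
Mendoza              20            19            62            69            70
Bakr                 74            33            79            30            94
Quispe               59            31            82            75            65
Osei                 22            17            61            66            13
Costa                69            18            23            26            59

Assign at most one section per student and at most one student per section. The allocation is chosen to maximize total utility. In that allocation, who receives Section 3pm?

Mendoza receives Section 3pm.

Optimal: Mendoza→Section 3pm (69 points), Bakr→Section 10am (94 points), Quispe→Section 1pm (82 points), Osei→Section 4pm (17 points), Costa→Section 11am (69 points) — total 69+94+82+17+69 = 331 points.
Column-greedy (each section in turn goes to its best remaining student) gives 292 points, worse by 39.
Checked against all permutations: 331 points is optimal.
Mendoza's own top section is Section 10am (70 points), but forcing Mendoza→Section 10am and reassigning the rest optimally gives only 320 points — worse by 11.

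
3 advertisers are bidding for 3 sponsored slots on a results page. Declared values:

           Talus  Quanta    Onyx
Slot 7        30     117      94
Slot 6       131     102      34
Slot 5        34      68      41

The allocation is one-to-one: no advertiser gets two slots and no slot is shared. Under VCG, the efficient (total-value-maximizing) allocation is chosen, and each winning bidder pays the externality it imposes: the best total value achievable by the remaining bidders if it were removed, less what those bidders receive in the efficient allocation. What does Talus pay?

Talus pays $34.

Efficient allocation: Talus→Slot 6 ($131), Quanta→Slot 5 ($68), Onyx→Slot 7 ($94); total welfare W = $293.
Talus receives Slot 6 at value $131, so the others get W − 131 = $162.
Without Talus: best allocation of the remaining 2 bidders over all 3 slots is Quanta→Slot 6 ($102), Onyx→Slot 7 ($94), total $196.
VCG payment = (others' best without Talus) − (others' welfare with Talus) = 196 − 162 = $34.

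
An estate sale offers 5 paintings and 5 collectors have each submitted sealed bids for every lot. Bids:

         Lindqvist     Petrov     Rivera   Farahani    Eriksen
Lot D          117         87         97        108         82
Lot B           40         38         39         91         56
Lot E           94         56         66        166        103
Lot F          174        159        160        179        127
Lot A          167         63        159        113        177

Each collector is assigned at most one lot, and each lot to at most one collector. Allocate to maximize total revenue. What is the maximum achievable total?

Optimal: Lindqvist→Lot D ($117), Petrov→Lot B ($38), Rivera→Lot F ($160), Farahani→Lot E ($166), Eriksen→Lot A ($177) — total 117+38+160+166+177 = $658.
Max-entry greedy (repeatedly take the single best remaining cell) gives $577, worse by 81.
Checked against all permutations: $658 is optimal.

Max total: $658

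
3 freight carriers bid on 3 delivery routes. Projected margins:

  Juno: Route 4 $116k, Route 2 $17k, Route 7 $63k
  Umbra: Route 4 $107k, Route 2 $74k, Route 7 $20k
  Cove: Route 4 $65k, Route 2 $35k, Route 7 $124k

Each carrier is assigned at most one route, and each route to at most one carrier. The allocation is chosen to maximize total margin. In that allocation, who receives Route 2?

Umbra receives Route 2.

Optimal: Juno→Route 4 ($116k), Umbra→Route 2 ($74k), Cove→Route 7 ($124k) — total 116+74+124 = $314k.
Every other assignment is strictly worse.
Umbra's own top route is Route 4 ($107k), but forcing Umbra→Route 4 and reassigning the rest optimally gives only $248k — worse by 66.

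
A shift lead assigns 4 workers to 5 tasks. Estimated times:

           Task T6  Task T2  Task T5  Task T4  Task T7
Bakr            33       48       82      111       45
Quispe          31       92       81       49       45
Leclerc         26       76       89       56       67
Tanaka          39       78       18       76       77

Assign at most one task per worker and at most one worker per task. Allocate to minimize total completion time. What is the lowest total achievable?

Optimal: Bakr→Task T2 (48 min), Quispe→Task T7 (45 min), Leclerc→Task T6 (26 min), Tanaka→Task T5 (18 min) — total 48+45+26+18 = 137 min.
Column-greedy (each task in turn goes to its cheapest remaining worker) gives 141 min, worse by 4.
Checked against all permutations: 137 min is optimal.

Min total: 137 min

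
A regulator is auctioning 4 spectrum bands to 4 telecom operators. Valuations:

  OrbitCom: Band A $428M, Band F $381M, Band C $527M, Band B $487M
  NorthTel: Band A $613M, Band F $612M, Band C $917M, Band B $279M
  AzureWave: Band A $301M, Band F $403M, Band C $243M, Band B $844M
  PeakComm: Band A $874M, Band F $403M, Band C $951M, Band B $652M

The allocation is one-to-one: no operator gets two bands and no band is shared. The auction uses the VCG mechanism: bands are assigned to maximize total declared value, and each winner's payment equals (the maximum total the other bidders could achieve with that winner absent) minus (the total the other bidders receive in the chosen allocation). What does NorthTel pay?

Efficient allocation: OrbitCom→Band F ($381M), NorthTel→Band C ($917M), AzureWave→Band B ($844M), PeakComm→Band A ($874M); total welfare W = $3016M.
NorthTel receives Band C at value $917M, so the others get W − 917 = $2099M.
Without NorthTel: best allocation of the remaining 3 bidders over all 4 bands is OrbitCom→Band C ($527M), AzureWave→Band B ($844M), PeakComm→Band A ($874M), total $2245M.
VCG payment = (others' best without NorthTel) − (others' welfare with NorthTel) = 2245 − 2099 = $146M.

NorthTel pays $146M.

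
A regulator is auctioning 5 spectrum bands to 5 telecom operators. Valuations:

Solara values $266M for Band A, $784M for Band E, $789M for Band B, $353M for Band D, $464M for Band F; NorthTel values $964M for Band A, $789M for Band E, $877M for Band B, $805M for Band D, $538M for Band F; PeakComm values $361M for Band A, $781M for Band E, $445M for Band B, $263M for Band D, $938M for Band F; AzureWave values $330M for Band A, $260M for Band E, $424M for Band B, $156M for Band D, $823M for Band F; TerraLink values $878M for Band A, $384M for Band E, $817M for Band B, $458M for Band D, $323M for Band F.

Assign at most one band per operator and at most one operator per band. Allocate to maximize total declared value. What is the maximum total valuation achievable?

Maximum total: $4076M

This is the linear assignment problem.
Optimal: Solara→Band B ($789M), NorthTel→Band D ($805M), PeakComm→Band E ($781M), AzureWave→Band F ($823M), TerraLink→Band A ($878M) — total 789+805+781+823+878 = $4076M.
Column-greedy (each band in turn goes to its best remaining operator) gives $3651M, worse by 425.
Next-best assignment: Solara→Band E, NorthTel→Band D, PeakComm→Band F, AzureWave→Band B, TerraLink→Band A = $3829M.
Swapping AzureWave↔TerraLink (AzureWave→Band A $330M, TerraLink→Band F $323M) loses 1048.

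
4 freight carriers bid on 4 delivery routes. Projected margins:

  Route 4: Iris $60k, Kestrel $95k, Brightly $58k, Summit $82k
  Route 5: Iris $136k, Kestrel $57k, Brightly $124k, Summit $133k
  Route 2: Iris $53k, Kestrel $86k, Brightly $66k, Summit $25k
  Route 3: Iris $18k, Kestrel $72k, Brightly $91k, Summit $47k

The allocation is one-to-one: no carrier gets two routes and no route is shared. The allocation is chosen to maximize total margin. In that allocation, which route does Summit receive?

Optimal: Iris→Route 5 ($136k), Kestrel→Route 2 ($86k), Brightly→Route 3 ($91k), Summit→Route 4 ($82k) — total 136+86+91+82 = $395k.
Row-greedy (each carrier in turn takes its best remaining route) gives $347k, worse by 48.
Swapping Kestrel↔Summit (Kestrel→Route 4 $95k, Summit→Route 2 $25k) loses 48.
Summit's own top route is Route 5 ($133k), but forcing Summit→Route 5 and reassigning the rest optimally gives only $372k — worse by 23.

Summit receives Route 4.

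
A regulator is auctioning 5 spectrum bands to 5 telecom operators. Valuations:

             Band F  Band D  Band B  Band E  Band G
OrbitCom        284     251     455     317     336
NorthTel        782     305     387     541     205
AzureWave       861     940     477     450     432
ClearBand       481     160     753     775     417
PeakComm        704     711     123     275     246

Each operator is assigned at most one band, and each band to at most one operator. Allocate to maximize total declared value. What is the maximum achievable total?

Maximum total: $3274M

This is the linear assignment problem.
Optimal: OrbitCom→Band G ($336M), NorthTel→Band E ($541M), AzureWave→Band D ($940M), ClearBand→Band B ($753M), PeakComm→Band F ($704M) — total 336+541+940+753+704 = $3274M.
Column-greedy (each band in turn goes to its best remaining operator) gives $3202M, worse by 72.
Next-best assignment: OrbitCom→Band G, NorthTel→Band E, AzureWave→Band F, ClearBand→Band B, PeakComm→Band D = $3202M.
Swapping OrbitCom↔AzureWave (OrbitCom→Band D $251M, AzureWave→Band G $432M) loses 593.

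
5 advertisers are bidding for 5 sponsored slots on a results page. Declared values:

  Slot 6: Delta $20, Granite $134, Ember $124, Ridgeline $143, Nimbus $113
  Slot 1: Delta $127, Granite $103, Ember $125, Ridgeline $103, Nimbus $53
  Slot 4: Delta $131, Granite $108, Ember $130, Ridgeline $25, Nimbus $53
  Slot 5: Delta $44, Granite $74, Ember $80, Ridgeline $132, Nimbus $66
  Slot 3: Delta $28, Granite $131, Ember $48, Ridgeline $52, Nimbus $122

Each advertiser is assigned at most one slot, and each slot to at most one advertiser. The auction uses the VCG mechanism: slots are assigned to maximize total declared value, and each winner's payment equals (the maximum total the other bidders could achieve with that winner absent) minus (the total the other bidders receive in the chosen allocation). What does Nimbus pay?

Nimbus pays $8.

Efficient allocation: Delta→Slot 1 ($127), Granite→Slot 6 ($134), Ember→Slot 4 ($130), Ridgeline→Slot 5 ($132), Nimbus→Slot 3 ($122); total welfare W = $645.
Nimbus receives Slot 3 at value $122, so the others get W − 122 = $523.
Without Nimbus: best allocation of the remaining 4 bidders over all 5 slots is Delta→Slot 1 ($127), Granite→Slot 3 ($131), Ember→Slot 4 ($130), Ridgeline→Slot 6 ($143), total $531.
VCG payment = (others' best without Nimbus) − (others' welfare with Nimbus) = 531 − 523 = $8.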